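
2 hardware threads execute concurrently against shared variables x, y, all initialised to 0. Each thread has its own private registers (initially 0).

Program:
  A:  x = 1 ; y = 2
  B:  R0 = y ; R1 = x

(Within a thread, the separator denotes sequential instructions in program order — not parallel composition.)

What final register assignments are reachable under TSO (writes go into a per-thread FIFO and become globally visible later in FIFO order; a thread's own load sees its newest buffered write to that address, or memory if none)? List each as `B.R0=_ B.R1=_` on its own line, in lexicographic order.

outcome vector order: (B.R0,B.R1)
|TSO outcomes| = 3

B.R0=0 B.R1=0
B.R0=0 B.R1=1
B.R0=2 B.R1=1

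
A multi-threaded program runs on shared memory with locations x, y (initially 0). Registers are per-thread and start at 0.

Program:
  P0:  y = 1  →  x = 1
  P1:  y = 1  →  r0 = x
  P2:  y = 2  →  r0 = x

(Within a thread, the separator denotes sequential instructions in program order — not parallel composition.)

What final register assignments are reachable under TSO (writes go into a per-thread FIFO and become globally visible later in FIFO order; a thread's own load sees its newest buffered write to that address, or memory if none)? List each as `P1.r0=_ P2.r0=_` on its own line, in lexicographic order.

outcome vector order: (P1.r0,P2.r0)
|TSO outcomes| = 4

P1.r0=0 P2.r0=0
P1.r0=0 P2.r0=1
P1.r0=1 P2.r0=0
P1.r0=1 P2.r0=1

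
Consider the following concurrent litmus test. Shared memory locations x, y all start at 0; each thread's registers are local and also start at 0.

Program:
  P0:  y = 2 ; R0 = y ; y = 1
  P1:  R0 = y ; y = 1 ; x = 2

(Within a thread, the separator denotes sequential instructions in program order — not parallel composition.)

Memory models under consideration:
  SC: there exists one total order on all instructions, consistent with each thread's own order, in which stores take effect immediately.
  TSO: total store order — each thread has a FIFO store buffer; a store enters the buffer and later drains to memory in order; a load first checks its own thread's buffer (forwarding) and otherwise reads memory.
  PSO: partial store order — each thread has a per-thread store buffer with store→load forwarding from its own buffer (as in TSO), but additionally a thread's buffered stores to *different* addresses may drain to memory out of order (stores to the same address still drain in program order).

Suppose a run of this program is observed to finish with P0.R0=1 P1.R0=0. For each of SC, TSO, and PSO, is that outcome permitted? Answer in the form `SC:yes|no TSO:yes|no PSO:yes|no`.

outcome vector order: (P0.R0,P1.R0)
SC (5): 1/0 1/2 2/0 2/1 2/2
TSO (5): 1/0 1/2 2/0 2/1 2/2
PSO (5): 1/0 1/2 2/0 2/1 2/2
target 1/0 ∈ {SC,TSO,PSO}

SC:yes TSO:yes PSO:yes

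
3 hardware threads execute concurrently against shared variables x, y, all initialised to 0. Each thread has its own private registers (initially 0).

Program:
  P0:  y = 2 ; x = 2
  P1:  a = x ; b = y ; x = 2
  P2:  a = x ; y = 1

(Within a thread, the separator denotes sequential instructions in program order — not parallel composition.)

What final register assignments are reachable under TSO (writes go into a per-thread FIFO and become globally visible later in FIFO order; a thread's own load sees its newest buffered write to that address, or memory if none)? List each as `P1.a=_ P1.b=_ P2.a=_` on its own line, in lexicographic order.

P1.a=0 P1.b=0 P2.a=0
P1.a=0 P1.b=0 P2.a=2
P1.a=0 P1.b=1 P2.a=0
P1.a=0 P1.b=1 P2.a=2
P1.a=0 P1.b=2 P2.a=0
P1.a=0 P1.b=2 P2.a=2
P1.a=2 P1.b=1 P2.a=0
P1.a=2 P1.b=1 P2.a=2
P1.a=2 P1.b=2 P2.a=0
P1.a=2 P1.b=2 P2.a=2

outcome vector order: (P1.a,P1.b,P2.a)
|TSO outcomes| = 10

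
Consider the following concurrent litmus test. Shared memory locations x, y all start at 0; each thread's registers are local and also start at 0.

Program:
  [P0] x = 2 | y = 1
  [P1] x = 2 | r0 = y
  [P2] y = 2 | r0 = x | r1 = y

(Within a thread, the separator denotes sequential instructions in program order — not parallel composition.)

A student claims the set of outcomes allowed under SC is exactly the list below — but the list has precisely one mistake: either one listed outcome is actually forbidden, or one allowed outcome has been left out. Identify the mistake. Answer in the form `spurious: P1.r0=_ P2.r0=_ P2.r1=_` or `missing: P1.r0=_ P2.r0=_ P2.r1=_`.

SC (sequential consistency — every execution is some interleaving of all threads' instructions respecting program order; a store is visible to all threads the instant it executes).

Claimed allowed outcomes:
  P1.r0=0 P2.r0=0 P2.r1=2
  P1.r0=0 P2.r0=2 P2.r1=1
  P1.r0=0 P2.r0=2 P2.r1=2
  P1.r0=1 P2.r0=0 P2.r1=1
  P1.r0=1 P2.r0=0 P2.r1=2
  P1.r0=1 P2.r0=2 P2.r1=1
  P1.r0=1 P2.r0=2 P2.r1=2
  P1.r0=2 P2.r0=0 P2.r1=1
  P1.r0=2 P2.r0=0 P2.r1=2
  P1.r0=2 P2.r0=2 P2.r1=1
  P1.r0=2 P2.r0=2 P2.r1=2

outcome vector order: (P1.r0,P2.r0,P2.r1)
SC (10): <0 2 1> <0 2 2> <1 0 1> <1 0 2> <1 2 1> <1 2 2> <2 0 1> <2 0 2> <2 2 1> <2 2 2>
claimed∖SC = {<0 0 2>}

spurious: P1.r0=0 P2.r0=0 P2.r1=2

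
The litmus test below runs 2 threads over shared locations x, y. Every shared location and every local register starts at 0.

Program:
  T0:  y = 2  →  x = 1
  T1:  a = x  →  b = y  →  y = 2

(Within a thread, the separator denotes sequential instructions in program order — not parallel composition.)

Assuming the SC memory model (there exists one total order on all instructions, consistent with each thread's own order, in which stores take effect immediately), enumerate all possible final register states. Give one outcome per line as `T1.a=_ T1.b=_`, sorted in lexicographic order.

outcome vector order: (T1.a,T1.b)
|SC outcomes| = 3

T1.a=0 T1.b=0
T1.a=0 T1.b=2
T1.a=1 T1.b=2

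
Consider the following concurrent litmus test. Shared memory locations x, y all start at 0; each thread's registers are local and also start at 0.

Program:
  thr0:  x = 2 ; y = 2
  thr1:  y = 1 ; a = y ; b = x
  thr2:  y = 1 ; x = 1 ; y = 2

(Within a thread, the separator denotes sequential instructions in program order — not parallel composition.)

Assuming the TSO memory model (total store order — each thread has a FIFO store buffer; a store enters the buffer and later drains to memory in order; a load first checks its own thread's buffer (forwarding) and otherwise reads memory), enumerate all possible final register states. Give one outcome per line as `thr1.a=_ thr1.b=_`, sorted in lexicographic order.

outcome vector order: (thr1.a,thr1.b)
|TSO outcomes| = 5

thr1.a=1 thr1.b=0
thr1.a=1 thr1.b=1
thr1.a=1 thr1.b=2
thr1.a=2 thr1.b=1
thr1.a=2 thr1.b=2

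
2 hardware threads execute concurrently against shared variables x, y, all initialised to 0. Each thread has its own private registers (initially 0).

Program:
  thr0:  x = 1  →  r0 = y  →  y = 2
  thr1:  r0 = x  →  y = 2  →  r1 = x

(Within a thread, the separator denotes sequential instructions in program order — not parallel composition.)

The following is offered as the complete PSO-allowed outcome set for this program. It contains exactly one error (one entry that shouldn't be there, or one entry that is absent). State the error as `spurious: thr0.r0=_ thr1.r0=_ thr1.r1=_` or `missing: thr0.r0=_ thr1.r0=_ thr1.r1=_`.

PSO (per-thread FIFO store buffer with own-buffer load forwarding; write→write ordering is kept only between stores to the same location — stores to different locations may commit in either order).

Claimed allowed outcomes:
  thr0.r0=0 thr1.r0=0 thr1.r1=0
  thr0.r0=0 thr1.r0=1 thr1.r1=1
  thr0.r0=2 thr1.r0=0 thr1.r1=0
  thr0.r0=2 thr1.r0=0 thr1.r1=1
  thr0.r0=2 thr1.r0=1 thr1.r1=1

outcome vector order: (thr0.r0,thr1.r0,thr1.r1)
PSO: 6 outcomes — {000; 001; 011; 200; 201; 211}
PSO∖claimed = {001}

missing: thr0.r0=0 thr1.r0=0 thr1.r1=1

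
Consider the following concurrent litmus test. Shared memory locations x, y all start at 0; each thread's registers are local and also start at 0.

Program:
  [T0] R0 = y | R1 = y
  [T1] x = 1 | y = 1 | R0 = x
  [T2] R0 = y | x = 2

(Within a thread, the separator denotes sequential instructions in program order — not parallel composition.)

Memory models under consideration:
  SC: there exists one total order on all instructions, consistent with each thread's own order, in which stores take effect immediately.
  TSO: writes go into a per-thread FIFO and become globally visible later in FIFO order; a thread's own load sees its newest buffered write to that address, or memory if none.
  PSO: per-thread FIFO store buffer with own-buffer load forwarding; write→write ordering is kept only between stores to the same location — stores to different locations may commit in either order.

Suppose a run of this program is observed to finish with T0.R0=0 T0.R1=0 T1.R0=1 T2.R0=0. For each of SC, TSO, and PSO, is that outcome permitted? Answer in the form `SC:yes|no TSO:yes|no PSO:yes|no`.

SC:yes TSO:yes PSO:yes

outcome vector order: (T0.R0,T0.R1,T1.R0,T2.R0)
SC: 12 outcomes — {0010 0011 0020 0021 0110 0111 0120 0121 1110 1111 1120 1121}
TSO: 12 outcomes — {0010 0011 0020 0021 0110 0111 0120 0121 1110 1111 1120 1121}
PSO: 12 outcomes — {0010 0011 0020 0021 0110 0111 0120 0121 1110 1111 1120 1121}
target 0010 ∈ {SC,TSO,PSO}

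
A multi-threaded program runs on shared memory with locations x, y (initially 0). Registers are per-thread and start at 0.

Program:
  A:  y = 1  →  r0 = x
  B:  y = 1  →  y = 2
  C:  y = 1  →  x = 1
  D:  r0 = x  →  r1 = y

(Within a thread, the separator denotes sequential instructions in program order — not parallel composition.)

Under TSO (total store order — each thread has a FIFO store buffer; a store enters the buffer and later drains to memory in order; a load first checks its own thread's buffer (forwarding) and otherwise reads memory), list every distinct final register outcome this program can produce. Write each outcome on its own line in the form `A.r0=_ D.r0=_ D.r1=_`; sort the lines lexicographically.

A.r0=0 D.r0=0 D.r1=0
A.r0=0 D.r0=0 D.r1=1
A.r0=0 D.r0=0 D.r1=2
A.r0=0 D.r0=1 D.r1=1
A.r0=0 D.r0=1 D.r1=2
A.r0=1 D.r0=0 D.r1=0
A.r0=1 D.r0=0 D.r1=1
A.r0=1 D.r0=0 D.r1=2
A.r0=1 D.r0=1 D.r1=1
A.r0=1 D.r0=1 D.r1=2

outcome vector order: (A.r0,D.r0,D.r1)
|TSO outcomes| = 10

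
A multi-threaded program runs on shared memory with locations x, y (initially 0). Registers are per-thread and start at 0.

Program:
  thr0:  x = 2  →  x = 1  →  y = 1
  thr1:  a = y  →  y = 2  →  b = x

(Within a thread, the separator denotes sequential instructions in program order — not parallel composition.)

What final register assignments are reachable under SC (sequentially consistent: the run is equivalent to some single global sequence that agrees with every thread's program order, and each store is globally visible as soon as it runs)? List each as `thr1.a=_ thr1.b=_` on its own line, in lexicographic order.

outcome vector order: (thr1.a,thr1.b)
|SC outcomes| = 4

thr1.a=0 thr1.b=0
thr1.a=0 thr1.b=1
thr1.a=0 thr1.b=2
thr1.a=1 thr1.b=1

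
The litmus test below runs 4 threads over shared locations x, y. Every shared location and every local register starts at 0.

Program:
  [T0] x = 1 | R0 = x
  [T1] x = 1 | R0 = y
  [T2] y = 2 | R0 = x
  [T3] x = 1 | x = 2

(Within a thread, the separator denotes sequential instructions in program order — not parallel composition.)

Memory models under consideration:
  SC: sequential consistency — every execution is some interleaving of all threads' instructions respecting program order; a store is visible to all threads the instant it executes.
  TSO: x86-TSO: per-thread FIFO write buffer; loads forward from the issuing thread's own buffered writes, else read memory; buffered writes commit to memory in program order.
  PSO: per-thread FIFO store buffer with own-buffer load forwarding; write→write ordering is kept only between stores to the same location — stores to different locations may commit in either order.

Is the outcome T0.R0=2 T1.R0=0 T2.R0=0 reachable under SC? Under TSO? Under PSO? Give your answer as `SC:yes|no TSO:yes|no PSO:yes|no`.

outcome vector order: (T0.R0,T1.R0,T2.R0)
SC (10): 1/0/1, 1/0/2, 1/2/0, 1/2/1, 1/2/2, 2/0/1, 2/0/2, 2/2/0, 2/2/1, 2/2/2
TSO (12): 1/0/0, 1/0/1, 1/0/2, 1/2/0, 1/2/1, 1/2/2, 2/0/0, 2/0/1, 2/0/2, 2/2/0, 2/2/1, 2/2/2
PSO (12): 1/0/0, 1/0/1, 1/0/2, 1/2/0, 1/2/1, 1/2/2, 2/0/0, 2/0/1, 2/0/2, 2/2/0, 2/2/1, 2/2/2
target 2/0/0 ∈ {TSO,PSO}

SC:no TSO:yes PSO:yes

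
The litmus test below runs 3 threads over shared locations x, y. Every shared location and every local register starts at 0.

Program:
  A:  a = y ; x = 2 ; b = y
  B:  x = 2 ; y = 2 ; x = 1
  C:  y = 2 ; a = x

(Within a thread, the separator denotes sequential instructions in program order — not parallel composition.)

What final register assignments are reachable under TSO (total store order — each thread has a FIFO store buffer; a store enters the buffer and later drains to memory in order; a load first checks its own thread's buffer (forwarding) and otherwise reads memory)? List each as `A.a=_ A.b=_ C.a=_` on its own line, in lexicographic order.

A.a=0 A.b=0 C.a=0
A.a=0 A.b=0 C.a=1
A.a=0 A.b=0 C.a=2
A.a=0 A.b=2 C.a=0
A.a=0 A.b=2 C.a=1
A.a=0 A.b=2 C.a=2
A.a=2 A.b=2 C.a=0
A.a=2 A.b=2 C.a=1
A.a=2 A.b=2 C.a=2

outcome vector order: (A.a,A.b,C.a)
|TSO outcomes| = 9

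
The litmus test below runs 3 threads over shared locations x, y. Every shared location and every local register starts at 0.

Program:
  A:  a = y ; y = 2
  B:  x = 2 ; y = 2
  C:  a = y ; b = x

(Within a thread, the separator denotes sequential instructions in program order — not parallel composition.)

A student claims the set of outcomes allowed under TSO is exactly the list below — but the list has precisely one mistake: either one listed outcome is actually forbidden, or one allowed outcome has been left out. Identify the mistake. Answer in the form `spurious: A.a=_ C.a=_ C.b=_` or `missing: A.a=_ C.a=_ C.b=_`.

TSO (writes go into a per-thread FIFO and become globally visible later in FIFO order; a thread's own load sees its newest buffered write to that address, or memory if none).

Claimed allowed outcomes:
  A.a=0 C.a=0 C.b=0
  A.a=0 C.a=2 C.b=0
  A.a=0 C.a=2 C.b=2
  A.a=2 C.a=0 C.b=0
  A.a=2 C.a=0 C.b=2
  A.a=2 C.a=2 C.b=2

missing: A.a=0 C.a=0 C.b=2

outcome vector order: (A.a,C.a,C.b)
under TSO → 000, 002, 020, 022, 200, 202, 222
TSO∖claimed = {002}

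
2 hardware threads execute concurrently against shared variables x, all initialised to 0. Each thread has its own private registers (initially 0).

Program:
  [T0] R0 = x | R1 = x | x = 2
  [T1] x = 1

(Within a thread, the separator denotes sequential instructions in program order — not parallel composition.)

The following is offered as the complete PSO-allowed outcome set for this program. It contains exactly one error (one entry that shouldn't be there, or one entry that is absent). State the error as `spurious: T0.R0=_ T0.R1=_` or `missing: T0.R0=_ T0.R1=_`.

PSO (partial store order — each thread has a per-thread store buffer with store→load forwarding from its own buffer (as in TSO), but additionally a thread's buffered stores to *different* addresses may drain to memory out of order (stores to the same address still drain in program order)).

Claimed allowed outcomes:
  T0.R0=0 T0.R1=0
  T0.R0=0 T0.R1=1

missing: T0.R0=1 T0.R1=1

outcome vector order: (T0.R0,T0.R1)
PSO (3): <0 0> <0 1> <1 1>
PSO∖claimed = {<1 1>}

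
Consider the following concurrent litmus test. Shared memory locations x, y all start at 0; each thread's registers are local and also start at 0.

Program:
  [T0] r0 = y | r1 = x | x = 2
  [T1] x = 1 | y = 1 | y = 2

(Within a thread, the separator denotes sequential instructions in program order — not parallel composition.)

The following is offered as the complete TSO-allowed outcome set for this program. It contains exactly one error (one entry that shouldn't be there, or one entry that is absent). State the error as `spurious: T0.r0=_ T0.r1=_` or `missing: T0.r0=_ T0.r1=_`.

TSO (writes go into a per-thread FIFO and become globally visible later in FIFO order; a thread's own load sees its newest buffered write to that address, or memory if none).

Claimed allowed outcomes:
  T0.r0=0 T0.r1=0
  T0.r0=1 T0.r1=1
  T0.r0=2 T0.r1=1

missing: T0.r0=0 T0.r1=1

outcome vector order: (T0.r0,T0.r1)
under TSO → 0/0; 0/1; 1/1; 2/1
TSO∖claimed = {0/1}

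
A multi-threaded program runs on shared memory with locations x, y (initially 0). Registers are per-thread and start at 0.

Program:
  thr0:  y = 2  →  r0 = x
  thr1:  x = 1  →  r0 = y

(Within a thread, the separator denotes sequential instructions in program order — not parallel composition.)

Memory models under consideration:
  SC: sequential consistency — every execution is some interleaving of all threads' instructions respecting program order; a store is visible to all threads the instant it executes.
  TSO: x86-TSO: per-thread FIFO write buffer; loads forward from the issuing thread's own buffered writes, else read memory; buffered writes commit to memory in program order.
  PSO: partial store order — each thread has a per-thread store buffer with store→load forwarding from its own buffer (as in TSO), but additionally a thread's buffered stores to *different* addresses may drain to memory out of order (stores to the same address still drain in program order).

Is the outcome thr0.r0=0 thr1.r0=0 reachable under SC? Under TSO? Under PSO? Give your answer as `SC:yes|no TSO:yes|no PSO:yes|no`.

SC:no TSO:yes PSO:yes

outcome vector order: (thr0.r0,thr1.r0)
SC: 3 outcomes — {02; 10; 12}
TSO: 4 outcomes — {00; 02; 10; 12}
PSO: 4 outcomes — {00; 02; 10; 12}
target 00 ∈ {TSO,PSO}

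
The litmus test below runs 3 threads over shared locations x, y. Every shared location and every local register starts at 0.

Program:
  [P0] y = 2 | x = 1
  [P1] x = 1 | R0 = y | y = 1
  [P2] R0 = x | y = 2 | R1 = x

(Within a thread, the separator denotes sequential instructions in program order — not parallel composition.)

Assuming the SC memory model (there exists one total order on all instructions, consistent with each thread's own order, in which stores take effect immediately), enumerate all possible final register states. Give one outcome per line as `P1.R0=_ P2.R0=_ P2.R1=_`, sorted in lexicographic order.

P1.R0=0 P2.R0=0 P2.R1=1
P1.R0=0 P2.R0=1 P2.R1=1
P1.R0=2 P2.R0=0 P2.R1=0
P1.R0=2 P2.R0=0 P2.R1=1
P1.R0=2 P2.R0=1 P2.R1=1

outcome vector order: (P1.R0,P2.R0,P2.R1)
|SC outcomes| = 5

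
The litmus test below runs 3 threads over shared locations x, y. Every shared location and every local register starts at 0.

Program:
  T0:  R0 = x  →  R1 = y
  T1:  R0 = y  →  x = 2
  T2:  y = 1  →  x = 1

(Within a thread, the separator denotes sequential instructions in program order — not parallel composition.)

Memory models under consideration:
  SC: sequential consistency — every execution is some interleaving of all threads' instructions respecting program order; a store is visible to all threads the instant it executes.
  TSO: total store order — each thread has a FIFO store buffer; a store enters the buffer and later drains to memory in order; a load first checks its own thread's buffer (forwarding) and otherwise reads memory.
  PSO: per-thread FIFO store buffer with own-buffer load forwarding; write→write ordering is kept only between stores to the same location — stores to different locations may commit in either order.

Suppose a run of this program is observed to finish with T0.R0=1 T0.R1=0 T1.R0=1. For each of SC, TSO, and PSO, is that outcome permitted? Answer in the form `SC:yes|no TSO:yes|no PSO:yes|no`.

outcome vector order: (T0.R0,T0.R1,T1.R0)
[SC] allowed = {0/0/0, 0/0/1, 0/1/0, 0/1/1, 1/1/0, 1/1/1, 2/0/0, 2/1/0, 2/1/1}
[TSO] allowed = {0/0/0, 0/0/1, 0/1/0, 0/1/1, 1/1/0, 1/1/1, 2/0/0, 2/1/0, 2/1/1}
[PSO] allowed = {0/0/0, 0/0/1, 0/1/0, 0/1/1, 1/0/0, 1/0/1, 1/1/0, 1/1/1, 2/0/0, 2/1/0, 2/1/1}
target 1/0/1 ∈ {PSO}

SC:no TSO:no PSO:yes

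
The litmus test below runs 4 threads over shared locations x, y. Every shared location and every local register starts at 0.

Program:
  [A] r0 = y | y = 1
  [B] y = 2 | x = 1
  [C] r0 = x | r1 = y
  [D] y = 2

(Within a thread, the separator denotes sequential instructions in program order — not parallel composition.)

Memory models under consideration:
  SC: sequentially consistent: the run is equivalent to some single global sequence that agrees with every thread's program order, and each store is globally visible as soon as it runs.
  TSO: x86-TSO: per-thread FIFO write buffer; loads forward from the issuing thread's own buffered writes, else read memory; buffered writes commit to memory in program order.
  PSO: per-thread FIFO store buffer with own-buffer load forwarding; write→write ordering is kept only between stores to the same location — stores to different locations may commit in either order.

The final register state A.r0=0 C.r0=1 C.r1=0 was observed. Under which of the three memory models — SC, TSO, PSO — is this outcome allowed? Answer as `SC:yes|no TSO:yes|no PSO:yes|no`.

SC:no TSO:no PSO:yes

outcome vector order: (A.r0,C.r0,C.r1)
under SC → (0,0,0) (0,0,1) (0,0,2) (0,1,1) (0,1,2) (2,0,0) (2,0,1) (2,0,2) (2,1,1) (2,1,2)
under TSO → (0,0,0) (0,0,1) (0,0,2) (0,1,1) (0,1,2) (2,0,0) (2,0,1) (2,0,2) (2,1,1) (2,1,2)
under PSO → (0,0,0) (0,0,1) (0,0,2) (0,1,0) (0,1,1) (0,1,2) (2,0,0) (2,0,1) (2,0,2) (2,1,0) (2,1,1) (2,1,2)
target (0,1,0) ∈ {PSO}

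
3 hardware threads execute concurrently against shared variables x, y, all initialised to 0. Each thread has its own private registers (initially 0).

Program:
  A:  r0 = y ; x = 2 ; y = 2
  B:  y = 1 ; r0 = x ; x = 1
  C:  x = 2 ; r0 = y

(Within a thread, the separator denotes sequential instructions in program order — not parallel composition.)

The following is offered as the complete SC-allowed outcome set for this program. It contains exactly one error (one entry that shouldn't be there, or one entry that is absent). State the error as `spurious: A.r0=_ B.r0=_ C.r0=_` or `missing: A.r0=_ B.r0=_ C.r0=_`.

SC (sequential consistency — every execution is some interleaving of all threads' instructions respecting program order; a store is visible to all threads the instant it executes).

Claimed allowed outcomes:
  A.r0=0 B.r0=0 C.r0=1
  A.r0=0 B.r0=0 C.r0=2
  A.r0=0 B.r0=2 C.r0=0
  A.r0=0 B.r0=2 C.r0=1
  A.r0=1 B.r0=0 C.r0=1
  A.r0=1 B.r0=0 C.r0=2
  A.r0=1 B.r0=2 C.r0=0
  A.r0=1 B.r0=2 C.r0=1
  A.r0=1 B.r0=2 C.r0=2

missing: A.r0=0 B.r0=2 C.r0=2

outcome vector order: (A.r0,B.r0,C.r0)
[SC] allowed = {(0,0,1) (0,0,2) (0,2,0) (0,2,1) (0,2,2) (1,0,1) (1,0,2) (1,2,0) (1,2,1) (1,2,2)}
SC∖claimed = {(0,2,2)}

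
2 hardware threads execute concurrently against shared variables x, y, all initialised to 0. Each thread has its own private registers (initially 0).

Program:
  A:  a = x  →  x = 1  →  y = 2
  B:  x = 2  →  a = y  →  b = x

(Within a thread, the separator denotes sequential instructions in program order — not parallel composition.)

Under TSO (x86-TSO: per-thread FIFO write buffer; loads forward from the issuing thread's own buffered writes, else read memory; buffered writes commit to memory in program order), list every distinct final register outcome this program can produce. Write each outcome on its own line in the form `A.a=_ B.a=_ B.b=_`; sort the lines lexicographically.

outcome vector order: (A.a,B.a,B.b)
|TSO outcomes| = 7

A.a=0 B.a=0 B.b=1
A.a=0 B.a=0 B.b=2
A.a=0 B.a=2 B.b=1
A.a=0 B.a=2 B.b=2
A.a=2 B.a=0 B.b=1
A.a=2 B.a=0 B.b=2
A.a=2 B.a=2 B.b=1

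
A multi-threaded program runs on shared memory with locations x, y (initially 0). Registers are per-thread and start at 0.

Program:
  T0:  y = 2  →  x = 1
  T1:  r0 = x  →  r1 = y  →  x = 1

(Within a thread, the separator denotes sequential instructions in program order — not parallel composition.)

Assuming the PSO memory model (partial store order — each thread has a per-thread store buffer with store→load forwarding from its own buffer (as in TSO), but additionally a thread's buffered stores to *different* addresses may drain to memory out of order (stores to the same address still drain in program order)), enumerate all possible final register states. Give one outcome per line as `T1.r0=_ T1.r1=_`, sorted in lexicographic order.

outcome vector order: (T1.r0,T1.r1)
|PSO outcomes| = 4

T1.r0=0 T1.r1=0
T1.r0=0 T1.r1=2
T1.r0=1 T1.r1=0
T1.r0=1 T1.r1=2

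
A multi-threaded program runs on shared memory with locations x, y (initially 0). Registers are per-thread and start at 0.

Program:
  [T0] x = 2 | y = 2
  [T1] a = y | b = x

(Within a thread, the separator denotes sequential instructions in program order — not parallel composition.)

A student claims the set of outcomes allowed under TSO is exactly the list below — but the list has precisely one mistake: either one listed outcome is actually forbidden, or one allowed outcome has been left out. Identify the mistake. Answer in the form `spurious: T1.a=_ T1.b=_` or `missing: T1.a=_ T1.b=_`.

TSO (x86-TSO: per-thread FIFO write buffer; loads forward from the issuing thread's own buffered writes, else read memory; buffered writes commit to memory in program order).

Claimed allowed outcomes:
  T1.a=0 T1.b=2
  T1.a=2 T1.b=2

missing: T1.a=0 T1.b=0

outcome vector order: (T1.a,T1.b)
TSO (3): 0/0, 0/2, 2/2
TSO∖claimed = {0/0}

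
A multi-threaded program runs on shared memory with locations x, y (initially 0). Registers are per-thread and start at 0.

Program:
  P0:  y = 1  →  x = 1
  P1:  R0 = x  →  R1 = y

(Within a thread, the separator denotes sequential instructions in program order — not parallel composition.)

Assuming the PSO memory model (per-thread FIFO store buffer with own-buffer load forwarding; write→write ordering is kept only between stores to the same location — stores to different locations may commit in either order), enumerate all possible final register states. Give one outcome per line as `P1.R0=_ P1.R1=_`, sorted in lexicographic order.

outcome vector order: (P1.R0,P1.R1)
|PSO outcomes| = 4

P1.R0=0 P1.R1=0
P1.R0=0 P1.R1=1
P1.R0=1 P1.R1=0
P1.R0=1 P1.R1=1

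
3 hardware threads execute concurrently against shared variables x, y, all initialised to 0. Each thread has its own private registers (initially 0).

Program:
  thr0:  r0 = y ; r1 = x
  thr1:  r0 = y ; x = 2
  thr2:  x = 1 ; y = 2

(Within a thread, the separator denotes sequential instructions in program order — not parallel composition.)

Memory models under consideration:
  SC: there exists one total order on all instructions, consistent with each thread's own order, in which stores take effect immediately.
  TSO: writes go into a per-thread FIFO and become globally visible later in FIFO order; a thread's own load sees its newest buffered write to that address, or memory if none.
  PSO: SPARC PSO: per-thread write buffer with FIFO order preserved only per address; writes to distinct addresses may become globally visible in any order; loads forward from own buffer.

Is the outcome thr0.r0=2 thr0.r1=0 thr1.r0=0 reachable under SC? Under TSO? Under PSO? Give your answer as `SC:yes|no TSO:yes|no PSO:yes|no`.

outcome vector order: (thr0.r0,thr0.r1,thr1.r0)
SC (10): (0,0,0) (0,0,2) (0,1,0) (0,1,2) (0,2,0) (0,2,2) (2,1,0) (2,1,2) (2,2,0) (2,2,2)
TSO (10): (0,0,0) (0,0,2) (0,1,0) (0,1,2) (0,2,0) (0,2,2) (2,1,0) (2,1,2) (2,2,0) (2,2,2)
PSO (12): (0,0,0) (0,0,2) (0,1,0) (0,1,2) (0,2,0) (0,2,2) (2,0,0) (2,0,2) (2,1,0) (2,1,2) (2,2,0) (2,2,2)
target (2,0,0) ∈ {PSO}

SC:no TSO:no PSO:yes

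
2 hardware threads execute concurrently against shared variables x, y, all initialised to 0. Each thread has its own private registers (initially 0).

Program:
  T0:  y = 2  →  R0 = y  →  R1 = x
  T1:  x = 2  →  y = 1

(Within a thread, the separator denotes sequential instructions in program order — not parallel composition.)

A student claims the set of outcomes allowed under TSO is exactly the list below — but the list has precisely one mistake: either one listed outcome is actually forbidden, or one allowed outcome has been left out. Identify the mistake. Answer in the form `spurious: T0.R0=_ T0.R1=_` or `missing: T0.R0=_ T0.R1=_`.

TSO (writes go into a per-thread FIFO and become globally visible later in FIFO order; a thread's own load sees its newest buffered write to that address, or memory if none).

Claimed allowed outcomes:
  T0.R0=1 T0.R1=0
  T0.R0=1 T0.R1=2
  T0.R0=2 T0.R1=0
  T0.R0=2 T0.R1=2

outcome vector order: (T0.R0,T0.R1)
TSO (3): 12 20 22
claimed∖TSO = {10}

spurious: T0.R0=1 T0.R1=0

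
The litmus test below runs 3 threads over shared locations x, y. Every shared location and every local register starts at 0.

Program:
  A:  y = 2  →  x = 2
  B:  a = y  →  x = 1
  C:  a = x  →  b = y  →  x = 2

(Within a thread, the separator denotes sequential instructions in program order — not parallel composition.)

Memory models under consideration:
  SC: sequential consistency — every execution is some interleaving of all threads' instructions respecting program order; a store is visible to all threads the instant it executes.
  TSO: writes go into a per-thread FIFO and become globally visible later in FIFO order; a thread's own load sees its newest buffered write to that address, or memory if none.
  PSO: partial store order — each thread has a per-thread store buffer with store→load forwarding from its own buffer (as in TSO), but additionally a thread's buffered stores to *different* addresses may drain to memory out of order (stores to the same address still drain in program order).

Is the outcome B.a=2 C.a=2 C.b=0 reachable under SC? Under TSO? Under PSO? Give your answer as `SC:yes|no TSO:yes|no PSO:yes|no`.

SC:no TSO:no PSO:yes

outcome vector order: (B.a,C.a,C.b)
[SC] allowed = {000; 002; 010; 012; 022; 200; 202; 212; 222}
[TSO] allowed = {000; 002; 010; 012; 022; 200; 202; 212; 222}
[PSO] allowed = {000; 002; 010; 012; 020; 022; 200; 202; 212; 220; 222}
target 220 ∈ {PSO}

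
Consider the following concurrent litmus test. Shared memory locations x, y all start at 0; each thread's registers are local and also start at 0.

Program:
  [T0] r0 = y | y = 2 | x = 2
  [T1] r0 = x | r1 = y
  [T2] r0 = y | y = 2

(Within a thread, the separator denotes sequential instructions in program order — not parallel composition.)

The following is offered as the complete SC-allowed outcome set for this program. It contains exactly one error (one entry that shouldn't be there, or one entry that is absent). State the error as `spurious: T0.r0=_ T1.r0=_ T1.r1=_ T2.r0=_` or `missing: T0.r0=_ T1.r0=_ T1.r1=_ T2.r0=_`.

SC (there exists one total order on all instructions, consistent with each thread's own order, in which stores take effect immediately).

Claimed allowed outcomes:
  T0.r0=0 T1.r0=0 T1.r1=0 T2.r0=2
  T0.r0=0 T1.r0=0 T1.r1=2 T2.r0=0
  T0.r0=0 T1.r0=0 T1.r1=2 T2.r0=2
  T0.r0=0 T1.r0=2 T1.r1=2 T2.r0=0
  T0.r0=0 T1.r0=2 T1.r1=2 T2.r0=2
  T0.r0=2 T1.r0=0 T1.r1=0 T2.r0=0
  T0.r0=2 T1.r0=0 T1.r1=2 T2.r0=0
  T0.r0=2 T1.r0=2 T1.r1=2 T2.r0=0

outcome vector order: (T0.r0,T1.r0,T1.r1,T2.r0)
SC (9): <0 0 0 0> <0 0 0 2> <0 0 2 0> <0 0 2 2> <0 2 2 0> <0 2 2 2> <2 0 0 0> <2 0 2 0> <2 2 2 0>
SC∖claimed = {<0 0 0 0>}

missing: T0.r0=0 T1.r0=0 T1.r1=0 T2.r0=0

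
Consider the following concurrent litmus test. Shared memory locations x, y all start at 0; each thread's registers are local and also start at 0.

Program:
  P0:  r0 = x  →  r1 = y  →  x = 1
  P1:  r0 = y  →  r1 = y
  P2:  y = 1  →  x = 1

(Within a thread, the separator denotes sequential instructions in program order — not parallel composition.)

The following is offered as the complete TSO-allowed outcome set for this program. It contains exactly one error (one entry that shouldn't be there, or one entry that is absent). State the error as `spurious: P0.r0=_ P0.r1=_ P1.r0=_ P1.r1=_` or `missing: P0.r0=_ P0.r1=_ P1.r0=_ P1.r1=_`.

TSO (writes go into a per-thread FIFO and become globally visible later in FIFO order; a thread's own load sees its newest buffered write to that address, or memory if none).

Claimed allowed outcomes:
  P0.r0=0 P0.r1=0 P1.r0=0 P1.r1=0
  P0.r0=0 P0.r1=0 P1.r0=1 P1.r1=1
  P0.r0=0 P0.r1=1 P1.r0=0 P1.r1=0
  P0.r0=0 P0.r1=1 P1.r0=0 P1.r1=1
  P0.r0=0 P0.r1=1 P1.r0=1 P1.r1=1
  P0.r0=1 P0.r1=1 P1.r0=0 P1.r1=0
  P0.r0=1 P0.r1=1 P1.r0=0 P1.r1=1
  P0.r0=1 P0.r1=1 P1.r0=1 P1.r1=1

outcome vector order: (P0.r0,P0.r1,P1.r0,P1.r1)
under TSO → 0000; 0001; 0011; 0100; 0101; 0111; 1100; 1101; 1111
TSO∖claimed = {0001}

missing: P0.r0=0 P0.r1=0 P1.r0=0 P1.r1=1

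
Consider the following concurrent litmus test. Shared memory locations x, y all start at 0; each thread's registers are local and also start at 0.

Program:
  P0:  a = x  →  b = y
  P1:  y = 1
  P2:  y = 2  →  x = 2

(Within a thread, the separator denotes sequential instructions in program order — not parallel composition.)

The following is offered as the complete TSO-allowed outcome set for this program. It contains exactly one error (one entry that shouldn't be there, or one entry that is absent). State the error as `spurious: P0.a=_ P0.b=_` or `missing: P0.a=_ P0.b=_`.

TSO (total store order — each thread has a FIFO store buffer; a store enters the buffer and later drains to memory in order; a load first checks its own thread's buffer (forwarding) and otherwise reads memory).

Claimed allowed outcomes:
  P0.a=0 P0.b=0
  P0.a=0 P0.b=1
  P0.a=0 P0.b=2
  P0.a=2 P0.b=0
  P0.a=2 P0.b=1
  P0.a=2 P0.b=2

spurious: P0.a=2 P0.b=0

outcome vector order: (P0.a,P0.b)
TSO: 5 outcomes — {00 01 02 21 22}
claimed∖TSO = {20}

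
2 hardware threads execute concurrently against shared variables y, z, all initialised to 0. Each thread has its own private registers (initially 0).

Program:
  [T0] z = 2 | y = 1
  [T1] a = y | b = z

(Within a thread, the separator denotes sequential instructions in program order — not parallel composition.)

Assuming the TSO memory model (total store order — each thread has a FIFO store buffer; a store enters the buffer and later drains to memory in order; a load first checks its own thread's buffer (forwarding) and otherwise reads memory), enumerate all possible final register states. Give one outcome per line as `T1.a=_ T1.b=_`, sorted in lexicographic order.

T1.a=0 T1.b=0
T1.a=0 T1.b=2
T1.a=1 T1.b=2

outcome vector order: (T1.a,T1.b)
|TSO outcomes| = 3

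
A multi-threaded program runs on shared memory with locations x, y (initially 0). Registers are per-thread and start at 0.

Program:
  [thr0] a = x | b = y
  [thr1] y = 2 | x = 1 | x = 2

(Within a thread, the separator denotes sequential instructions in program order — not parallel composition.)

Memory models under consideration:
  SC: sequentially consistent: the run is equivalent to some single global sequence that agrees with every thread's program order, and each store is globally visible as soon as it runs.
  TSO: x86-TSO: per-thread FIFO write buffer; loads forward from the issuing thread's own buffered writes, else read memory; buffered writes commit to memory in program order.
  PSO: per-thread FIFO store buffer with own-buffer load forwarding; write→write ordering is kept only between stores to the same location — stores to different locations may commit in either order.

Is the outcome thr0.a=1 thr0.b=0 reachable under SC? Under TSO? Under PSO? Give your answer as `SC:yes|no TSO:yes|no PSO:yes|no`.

SC:no TSO:no PSO:yes

outcome vector order: (thr0.a,thr0.b)
[SC] allowed = {<0 0> <0 2> <1 2> <2 2>}
[TSO] allowed = {<0 0> <0 2> <1 2> <2 2>}
[PSO] allowed = {<0 0> <0 2> <1 0> <1 2> <2 0> <2 2>}
target <1 0> ∈ {PSO}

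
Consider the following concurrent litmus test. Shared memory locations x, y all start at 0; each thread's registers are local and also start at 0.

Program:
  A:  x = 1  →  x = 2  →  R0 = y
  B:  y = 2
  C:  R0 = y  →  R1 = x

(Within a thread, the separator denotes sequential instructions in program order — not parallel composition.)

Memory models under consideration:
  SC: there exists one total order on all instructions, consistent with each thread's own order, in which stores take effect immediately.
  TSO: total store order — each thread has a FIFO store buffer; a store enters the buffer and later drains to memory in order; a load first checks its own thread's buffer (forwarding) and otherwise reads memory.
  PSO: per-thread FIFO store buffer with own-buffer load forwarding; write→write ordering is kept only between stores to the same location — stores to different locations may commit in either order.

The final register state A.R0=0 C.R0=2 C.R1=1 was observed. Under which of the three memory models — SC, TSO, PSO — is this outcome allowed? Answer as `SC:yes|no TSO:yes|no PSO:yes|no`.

SC:no TSO:yes PSO:yes

outcome vector order: (A.R0,C.R0,C.R1)
SC (10): 000; 001; 002; 022; 200; 201; 202; 220; 221; 222
TSO (12): 000; 001; 002; 020; 021; 022; 200; 201; 202; 220; 221; 222
PSO (12): 000; 001; 002; 020; 021; 022; 200; 201; 202; 220; 221; 222
target 021 ∈ {TSO,PSO}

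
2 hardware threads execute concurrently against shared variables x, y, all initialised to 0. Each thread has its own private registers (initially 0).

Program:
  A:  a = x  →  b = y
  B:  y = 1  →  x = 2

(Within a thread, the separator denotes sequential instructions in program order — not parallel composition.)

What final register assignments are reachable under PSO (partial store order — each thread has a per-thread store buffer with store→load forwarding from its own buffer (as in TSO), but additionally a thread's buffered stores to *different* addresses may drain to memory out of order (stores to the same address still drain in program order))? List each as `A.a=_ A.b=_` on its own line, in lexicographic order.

outcome vector order: (A.a,A.b)
|PSO outcomes| = 4

A.a=0 A.b=0
A.a=0 A.b=1
A.a=2 A.b=0
A.a=2 A.b=1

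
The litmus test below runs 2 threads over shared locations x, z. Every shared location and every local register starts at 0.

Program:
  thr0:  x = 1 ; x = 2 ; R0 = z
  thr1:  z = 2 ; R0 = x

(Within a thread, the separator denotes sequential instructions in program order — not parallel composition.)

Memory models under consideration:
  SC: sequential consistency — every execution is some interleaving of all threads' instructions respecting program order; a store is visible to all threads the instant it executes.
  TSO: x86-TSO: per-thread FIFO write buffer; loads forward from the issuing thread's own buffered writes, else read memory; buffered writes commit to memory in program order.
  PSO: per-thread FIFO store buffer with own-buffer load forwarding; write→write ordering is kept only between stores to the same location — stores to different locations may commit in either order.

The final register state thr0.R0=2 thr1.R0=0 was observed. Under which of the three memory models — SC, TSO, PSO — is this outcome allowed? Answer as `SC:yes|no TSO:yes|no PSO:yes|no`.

outcome vector order: (thr0.R0,thr1.R0)
SC: 4 outcomes — {(0,2), (2,0), (2,1), (2,2)}
TSO: 6 outcomes — {(0,0), (0,1), (0,2), (2,0), (2,1), (2,2)}
PSO: 6 outcomes — {(0,0), (0,1), (0,2), (2,0), (2,1), (2,2)}
target (2,0) ∈ {SC,TSO,PSO}

SC:yes TSO:yes PSO:yes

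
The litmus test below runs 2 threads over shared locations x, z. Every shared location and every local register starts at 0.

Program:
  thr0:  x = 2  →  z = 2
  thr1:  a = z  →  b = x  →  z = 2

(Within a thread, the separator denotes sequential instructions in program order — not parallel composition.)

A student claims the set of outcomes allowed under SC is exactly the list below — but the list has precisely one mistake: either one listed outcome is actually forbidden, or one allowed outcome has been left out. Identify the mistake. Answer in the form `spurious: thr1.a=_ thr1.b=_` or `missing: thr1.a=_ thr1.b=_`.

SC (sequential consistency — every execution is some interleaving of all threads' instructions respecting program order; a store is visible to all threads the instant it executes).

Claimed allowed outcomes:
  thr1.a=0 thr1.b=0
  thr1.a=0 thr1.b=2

missing: thr1.a=2 thr1.b=2

outcome vector order: (thr1.a,thr1.b)
SC: 3 outcomes — {<0 0>; <0 2>; <2 2>}
SC∖claimed = {<2 2>}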